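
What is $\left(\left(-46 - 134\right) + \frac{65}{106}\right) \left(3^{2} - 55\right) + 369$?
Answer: $\frac{456902}{53} \approx 8620.8$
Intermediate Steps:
$\left(\left(-46 - 134\right) + \frac{65}{106}\right) \left(3^{2} - 55\right) + 369 = \left(-180 + 65 \cdot \frac{1}{106}\right) \left(9 - 55\right) + 369 = \left(-180 + \frac{65}{106}\right) \left(-46\right) + 369 = \left(- \frac{19015}{106}\right) \left(-46\right) + 369 = \frac{437345}{53} + 369 = \frac{456902}{53}$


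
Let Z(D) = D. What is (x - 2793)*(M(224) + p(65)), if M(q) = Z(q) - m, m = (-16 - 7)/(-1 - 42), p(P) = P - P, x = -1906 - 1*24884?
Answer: -284263047/43 ≈ -6.6108e+6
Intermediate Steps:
x = -26790 (x = -1906 - 24884 = -26790)
p(P) = 0
m = 23/43 (m = -23/(-43) = -23*(-1/43) = 23/43 ≈ 0.53488)
M(q) = -23/43 + q (M(q) = q - 1*23/43 = q - 23/43 = -23/43 + q)
(x - 2793)*(M(224) + p(65)) = (-26790 - 2793)*((-23/43 + 224) + 0) = -29583*(9609/43 + 0) = -29583*9609/43 = -284263047/43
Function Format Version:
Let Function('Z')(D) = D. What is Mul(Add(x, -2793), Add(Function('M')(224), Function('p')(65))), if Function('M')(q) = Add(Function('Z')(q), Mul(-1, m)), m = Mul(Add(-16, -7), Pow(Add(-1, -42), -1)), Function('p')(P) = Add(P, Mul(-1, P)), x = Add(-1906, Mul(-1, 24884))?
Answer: Rational(-284263047, 43) ≈ -6.6108e+6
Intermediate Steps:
x = -26790 (x = Add(-1906, -24884) = -26790)
Function('p')(P) = 0
m = Rational(23, 43) (m = Mul(-23, Pow(-43, -1)) = Mul(-23, Rational(-1, 43)) = Rational(23, 43) ≈ 0.53488)
Function('M')(q) = Add(Rational(-23, 43), q) (Function('M')(q) = Add(q, Mul(-1, Rational(23, 43))) = Add(q, Rational(-23, 43)) = Add(Rational(-23, 43), q))
Mul(Add(x, -2793), Add(Function('M')(224), Function('p')(65))) = Mul(Add(-26790, -2793), Add(Add(Rational(-23, 43), 224), 0)) = Mul(-29583, Add(Rational(9609, 43), 0)) = Mul(-29583, Rational(9609, 43)) = Rational(-284263047, 43)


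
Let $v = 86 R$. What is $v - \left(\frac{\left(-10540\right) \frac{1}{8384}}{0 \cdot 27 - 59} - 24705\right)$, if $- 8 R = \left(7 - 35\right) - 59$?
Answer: $\frac{3170773241}{123664} \approx 25640.0$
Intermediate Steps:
$R = \frac{87}{8}$ ($R = - \frac{\left(7 - 35\right) - 59}{8} = - \frac{-28 - 59}{8} = \left(- \frac{1}{8}\right) \left(-87\right) = \frac{87}{8} \approx 10.875$)
$v = \frac{3741}{4}$ ($v = 86 \cdot \frac{87}{8} = \frac{3741}{4} \approx 935.25$)
$v - \left(\frac{\left(-10540\right) \frac{1}{8384}}{0 \cdot 27 - 59} - 24705\right) = \frac{3741}{4} - \left(\frac{\left(-10540\right) \frac{1}{8384}}{0 \cdot 27 - 59} - 24705\right) = \frac{3741}{4} - \left(\frac{\left(-10540\right) \frac{1}{8384}}{0 - 59} - 24705\right) = \frac{3741}{4} - \left(- \frac{2635}{2096 \left(-59\right)} - 24705\right) = \frac{3741}{4} - \left(\left(- \frac{2635}{2096}\right) \left(- \frac{1}{59}\right) - 24705\right) = \frac{3741}{4} - \left(\frac{2635}{123664} - 24705\right) = \frac{3741}{4} - - \frac{3055116485}{123664} = \frac{3741}{4} + \frac{3055116485}{123664} = \frac{3170773241}{123664}$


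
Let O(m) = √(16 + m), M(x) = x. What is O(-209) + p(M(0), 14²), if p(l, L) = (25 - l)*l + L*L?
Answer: 38416 + I*√193 ≈ 38416.0 + 13.892*I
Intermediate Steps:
p(l, L) = L² + l*(25 - l) (p(l, L) = l*(25 - l) + L² = L² + l*(25 - l))
O(-209) + p(M(0), 14²) = √(16 - 209) + ((14²)² - 1*0² + 25*0) = √(-193) + (196² - 1*0 + 0) = I*√193 + (38416 + 0 + 0) = I*√193 + 38416 = 38416 + I*√193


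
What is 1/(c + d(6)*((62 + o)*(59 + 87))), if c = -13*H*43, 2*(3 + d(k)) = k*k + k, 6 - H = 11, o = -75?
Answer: -1/31369 ≈ -3.1879e-5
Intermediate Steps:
H = -5 (H = 6 - 1*11 = 6 - 11 = -5)
d(k) = -3 + k/2 + k**2/2 (d(k) = -3 + (k*k + k)/2 = -3 + (k**2 + k)/2 = -3 + (k + k**2)/2 = -3 + (k/2 + k**2/2) = -3 + k/2 + k**2/2)
c = 2795 (c = -13*(-5)*43 = 65*43 = 2795)
1/(c + d(6)*((62 + o)*(59 + 87))) = 1/(2795 + (-3 + (1/2)*6 + (1/2)*6**2)*((62 - 75)*(59 + 87))) = 1/(2795 + (-3 + 3 + (1/2)*36)*(-13*146)) = 1/(2795 + (-3 + 3 + 18)*(-1898)) = 1/(2795 + 18*(-1898)) = 1/(2795 - 34164) = 1/(-31369) = -1/31369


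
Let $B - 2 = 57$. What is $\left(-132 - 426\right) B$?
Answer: $-32922$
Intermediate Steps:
$B = 59$ ($B = 2 + 57 = 59$)
$\left(-132 - 426\right) B = \left(-132 - 426\right) 59 = \left(-558\right) 59 = -32922$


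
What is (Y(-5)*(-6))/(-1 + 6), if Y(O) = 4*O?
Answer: 24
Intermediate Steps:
(Y(-5)*(-6))/(-1 + 6) = ((4*(-5))*(-6))/(-1 + 6) = -20*(-6)/5 = 120*(⅕) = 24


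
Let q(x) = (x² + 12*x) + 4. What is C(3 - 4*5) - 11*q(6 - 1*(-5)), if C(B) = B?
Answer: -2844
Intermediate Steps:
q(x) = 4 + x² + 12*x
C(3 - 4*5) - 11*q(6 - 1*(-5)) = (3 - 4*5) - 11*(4 + (6 - 1*(-5))² + 12*(6 - 1*(-5))) = (3 - 20) - 11*(4 + (6 + 5)² + 12*(6 + 5)) = -17 - 11*(4 + 11² + 12*11) = -17 - 11*(4 + 121 + 132) = -17 - 11*257 = -17 - 2827 = -2844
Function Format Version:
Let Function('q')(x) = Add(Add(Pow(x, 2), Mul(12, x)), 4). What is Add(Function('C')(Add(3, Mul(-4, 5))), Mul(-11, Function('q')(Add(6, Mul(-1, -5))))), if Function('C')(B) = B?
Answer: -2844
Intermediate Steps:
Function('q')(x) = Add(4, Pow(x, 2), Mul(12, x))
Add(Function('C')(Add(3, Mul(-4, 5))), Mul(-11, Function('q')(Add(6, Mul(-1, -5))))) = Add(Add(3, Mul(-4, 5)), Mul(-11, Add(4, Pow(Add(6, Mul(-1, -5)), 2), Mul(12, Add(6, Mul(-1, -5)))))) = Add(Add(3, -20), Mul(-11, Add(4, Pow(Add(6, 5), 2), Mul(12, Add(6, 5))))) = Add(-17, Mul(-11, Add(4, Pow(11, 2), Mul(12, 11)))) = Add(-17, Mul(-11, Add(4, 121, 132))) = Add(-17, Mul(-11, 257)) = Add(-17, -2827) = -2844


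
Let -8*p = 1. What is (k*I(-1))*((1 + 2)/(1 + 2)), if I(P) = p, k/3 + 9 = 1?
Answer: 3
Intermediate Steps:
k = -24 (k = -27 + 3*1 = -27 + 3 = -24)
p = -1/8 (p = -1/8*1 = -1/8 ≈ -0.12500)
I(P) = -1/8
(k*I(-1))*((1 + 2)/(1 + 2)) = (-24*(-1/8))*((1 + 2)/(1 + 2)) = 3*(3/3) = 3*(3*(1/3)) = 3*1 = 3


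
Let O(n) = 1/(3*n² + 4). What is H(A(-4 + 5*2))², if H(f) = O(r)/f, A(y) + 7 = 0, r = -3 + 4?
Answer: 1/2401 ≈ 0.00041649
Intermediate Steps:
r = 1
A(y) = -7 (A(y) = -7 + 0 = -7)
O(n) = 1/(4 + 3*n²)
H(f) = 1/(7*f) (H(f) = 1/((4 + 3*1²)*f) = 1/((4 + 3*1)*f) = 1/((4 + 3)*f) = 1/(7*f))
H(A(-4 + 5*2))² = ((⅐)/(-7))² = ((⅐)*(-⅐))² = (-1/49)² = 1/2401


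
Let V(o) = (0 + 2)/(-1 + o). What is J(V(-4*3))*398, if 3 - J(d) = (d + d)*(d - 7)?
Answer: 53730/169 ≈ 317.93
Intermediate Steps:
V(o) = 2/(-1 + o)
J(d) = 3 - 2*d*(-7 + d) (J(d) = 3 - (d + d)*(d - 7) = 3 - 2*d*(-7 + d))
J(V(-4*3))*398 = (3 - 2*4/(-1 - 4*3)² + 14*(2/(-1 - 4*3)))*398 = (3 - 2*4/(-1 - 12)² + 14*(2/(-1 - 12)))*398 = (3 - 2*(2/(-13))² + 14*(2/(-13)))*398 = (3 - 2*(2*(-1/13))² + 14*(2*(-1/13)))*398 = (3 - 2*(-2/13)² + 14*(-2/13))*398 = (3 - 2*4/169 - 28/13)*398 = (3 - 8/169 - 28/13)*398 = (135/169)*398 = 53730/169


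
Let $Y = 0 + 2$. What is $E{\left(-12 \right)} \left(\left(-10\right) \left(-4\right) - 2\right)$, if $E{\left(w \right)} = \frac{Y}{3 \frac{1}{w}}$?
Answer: $-304$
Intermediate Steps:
$Y = 2$
$E{\left(w \right)} = \frac{2 w}{3}$ ($E{\left(w \right)} = \frac{2}{3 \frac{1}{w}} = 2 \frac{w}{3} = \frac{2 w}{3}$)
$E{\left(-12 \right)} \left(\left(-10\right) \left(-4\right) - 2\right) = \frac{2}{3} \left(-12\right) \left(\left(-10\right) \left(-4\right) - 2\right) = - 8 \left(40 - 2\right) = \left(-8\right) 38 = -304$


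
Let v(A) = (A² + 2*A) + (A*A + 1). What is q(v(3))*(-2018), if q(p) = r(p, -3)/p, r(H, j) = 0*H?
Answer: 0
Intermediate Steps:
r(H, j) = 0
v(A) = 1 + 2*A + 2*A² (v(A) = (A² + 2*A) + (A² + 1) = (A² + 2*A) + (1 + A²) = 1 + 2*A + 2*A²)
q(p) = 0 (q(p) = 0/p = 0)
q(v(3))*(-2018) = 0*(-2018) = 0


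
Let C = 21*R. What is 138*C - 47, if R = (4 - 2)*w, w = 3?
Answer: 17341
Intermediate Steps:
R = 6 (R = (4 - 2)*3 = 2*3 = 6)
C = 126 (C = 21*6 = 126)
138*C - 47 = 138*126 - 47 = 17388 - 47 = 17341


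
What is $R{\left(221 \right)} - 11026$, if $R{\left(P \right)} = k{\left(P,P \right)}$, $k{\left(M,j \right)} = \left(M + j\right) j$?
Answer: $86656$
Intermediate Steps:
$k{\left(M,j \right)} = j \left(M + j\right)$
$R{\left(P \right)} = 2 P^{2}$ ($R{\left(P \right)} = P \left(P + P\right) = P 2 P = 2 P^{2}$)
$R{\left(221 \right)} - 11026 = 2 \cdot 221^{2} - 11026 = 2 \cdot 48841 - 11026 = 97682 - 11026 = 86656$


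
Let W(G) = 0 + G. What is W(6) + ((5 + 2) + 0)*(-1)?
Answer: -1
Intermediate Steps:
W(G) = G
W(6) + ((5 + 2) + 0)*(-1) = 6 + ((5 + 2) + 0)*(-1) = 6 + (7 + 0)*(-1) = 6 + 7*(-1) = 6 - 7 = -1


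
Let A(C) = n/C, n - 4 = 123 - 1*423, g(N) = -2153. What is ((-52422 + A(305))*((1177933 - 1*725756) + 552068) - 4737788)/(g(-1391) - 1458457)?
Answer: 535277478527/14849535 ≈ 36047.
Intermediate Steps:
n = -296 (n = 4 + (123 - 1*423) = 4 + (123 - 423) = 4 - 300 = -296)
A(C) = -296/C
((-52422 + A(305))*((1177933 - 1*725756) + 552068) - 4737788)/(g(-1391) - 1458457) = ((-52422 - 296/305)*((1177933 - 1*725756) + 552068) - 4737788)/(-2153 - 1458457) = ((-52422 - 296*1/305)*((1177933 - 725756) + 552068) - 4737788)/(-1460610) = ((-52422 - 296/305)*(452177 + 552068) - 4737788)*(-1/1460610) = (-15989006/305*1004245 - 4737788)*(-1/1460610) = (-3211375866094/61 - 4737788)*(-1/1460610) = -3211664871162/61*(-1/1460610) = 535277478527/14849535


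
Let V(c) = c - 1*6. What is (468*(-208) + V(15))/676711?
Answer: -13905/96673 ≈ -0.14384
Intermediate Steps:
V(c) = -6 + c (V(c) = c - 6 = -6 + c)
(468*(-208) + V(15))/676711 = (468*(-208) + (-6 + 15))/676711 = (-97344 + 9)*(1/676711) = -97335*1/676711 = -13905/96673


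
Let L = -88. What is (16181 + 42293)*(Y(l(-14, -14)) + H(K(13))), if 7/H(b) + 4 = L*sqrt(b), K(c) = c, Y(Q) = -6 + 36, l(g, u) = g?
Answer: 22071800699/12582 - 2251249*sqrt(13)/6291 ≈ 1.7529e+6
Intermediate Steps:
Y(Q) = 30
H(b) = 7/(-4 - 88*sqrt(b))
(16181 + 42293)*(Y(l(-14, -14)) + H(K(13))) = (16181 + 42293)*(30 - 7/(4 + 88*sqrt(13))) = 58474*(30 - 7/(4 + 88*sqrt(13))) = 1754220 - 409318/(4 + 88*sqrt(13))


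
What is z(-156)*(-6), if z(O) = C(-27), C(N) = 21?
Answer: -126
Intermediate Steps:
z(O) = 21
z(-156)*(-6) = 21*(-6) = -126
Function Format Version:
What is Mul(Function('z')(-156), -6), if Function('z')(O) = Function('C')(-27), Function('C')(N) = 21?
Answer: -126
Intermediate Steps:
Function('z')(O) = 21
Mul(Function('z')(-156), -6) = Mul(21, -6) = -126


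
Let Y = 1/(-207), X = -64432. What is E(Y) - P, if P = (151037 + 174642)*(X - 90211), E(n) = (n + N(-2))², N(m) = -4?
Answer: 2158046076741094/42849 ≈ 5.0364e+10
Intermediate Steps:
Y = -1/207 ≈ -0.0048309
E(n) = (-4 + n)² (E(n) = (n - 4)² = (-4 + n)²)
P = -50363977597 (P = (151037 + 174642)*(-64432 - 90211) = 325679*(-154643) = -50363977597)
E(Y) - P = (-4 - 1/207)² - 1*(-50363977597) = (-829/207)² + 50363977597 = 687241/42849 + 50363977597 = 2158046076741094/42849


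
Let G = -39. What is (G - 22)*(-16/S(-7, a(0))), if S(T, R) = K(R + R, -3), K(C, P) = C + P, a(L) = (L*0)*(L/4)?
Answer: -976/3 ≈ -325.33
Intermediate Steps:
a(L) = 0 (a(L) = 0*(L*(¼)) = 0*(L/4) = 0)
S(T, R) = -3 + 2*R (S(T, R) = (R + R) - 3 = 2*R - 3 = -3 + 2*R)
(G - 22)*(-16/S(-7, a(0))) = (-39 - 22)*(-16/(-3 + 2*0)) = -(-976)/(-3 + 0) = -(-976)/(-3) = -(-976)*(-1)/3 = -61*16/3 = -976/3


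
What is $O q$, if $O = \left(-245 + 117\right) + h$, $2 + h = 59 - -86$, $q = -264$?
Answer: $-3960$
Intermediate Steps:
$h = 143$ ($h = -2 + \left(59 - -86\right) = -2 + \left(59 + 86\right) = -2 + 145 = 143$)
$O = 15$ ($O = \left(-245 + 117\right) + 143 = -128 + 143 = 15$)
$O q = 15 \left(-264\right) = -3960$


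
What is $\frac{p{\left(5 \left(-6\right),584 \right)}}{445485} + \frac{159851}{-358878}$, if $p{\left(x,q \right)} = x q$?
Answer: $- \frac{5166584353}{10658317722} \approx -0.48475$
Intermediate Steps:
$p{\left(x,q \right)} = q x$
$\frac{p{\left(5 \left(-6\right),584 \right)}}{445485} + \frac{159851}{-358878} = \frac{584 \cdot 5 \left(-6\right)}{445485} + \frac{159851}{-358878} = 584 \left(-30\right) \frac{1}{445485} + 159851 \left(- \frac{1}{358878}\right) = \left(-17520\right) \frac{1}{445485} - \frac{159851}{358878} = - \frac{1168}{29699} - \frac{159851}{358878} = - \frac{5166584353}{10658317722}$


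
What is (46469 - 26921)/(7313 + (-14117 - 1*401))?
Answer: -19548/7205 ≈ -2.7131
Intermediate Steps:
(46469 - 26921)/(7313 + (-14117 - 1*401)) = 19548/(7313 + (-14117 - 401)) = 19548/(7313 - 14518) = 19548/(-7205) = 19548*(-1/7205) = -19548/7205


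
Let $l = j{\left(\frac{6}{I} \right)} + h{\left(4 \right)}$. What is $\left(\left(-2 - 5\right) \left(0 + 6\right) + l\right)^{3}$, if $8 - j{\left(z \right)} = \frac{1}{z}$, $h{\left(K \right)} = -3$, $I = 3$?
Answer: $- \frac{421875}{8} \approx -52734.0$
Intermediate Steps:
$j{\left(z \right)} = 8 - \frac{1}{z}$
$l = \frac{9}{2}$ ($l = \left(8 - \frac{1}{6 \cdot \frac{1}{3}}\right) - 3 = \left(8 - \frac{1}{2}\right) - 3 = \frac{15}{2} - 3 = \frac{9}{2} \approx 4.5$)
$\left(\left(-2 - 5\right) \left(0 + 6\right) + l\right)^{3} = \left(\left(-2 - 5\right) \left(0 + 6\right) + \frac{9}{2}\right)^{3} = \left(\left(-7\right) 6 + \frac{9}{2}\right)^{3} = \left(-42 + \frac{9}{2}\right)^{3} = \left(- \frac{75}{2}\right)^{3} = - \frac{421875}{8}$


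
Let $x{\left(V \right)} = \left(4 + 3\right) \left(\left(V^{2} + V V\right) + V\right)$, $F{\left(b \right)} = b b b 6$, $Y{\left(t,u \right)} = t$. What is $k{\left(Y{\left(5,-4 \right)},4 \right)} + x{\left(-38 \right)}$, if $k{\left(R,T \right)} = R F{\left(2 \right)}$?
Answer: $20190$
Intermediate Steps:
$F{\left(b \right)} = 6 b^{3}$ ($F{\left(b \right)} = b^{2} \cdot 6 b = 6 b^{3}$)
$x{\left(V \right)} = 7 V + 14 V^{2}$ ($x{\left(V \right)} = 7 \left(\left(V^{2} + V^{2}\right) + V\right) = 7 \left(2 V^{2} + V\right) = 7 \left(V + 2 V^{2}\right) = 7 V + 14 V^{2}$)
$k{\left(R,T \right)} = 48 R$ ($k{\left(R,T \right)} = R 6 \cdot 2^{3} = R 6 \cdot 8 = R 48 = 48 R$)
$k{\left(Y{\left(5,-4 \right)},4 \right)} + x{\left(-38 \right)} = 48 \cdot 5 + 7 \left(-38\right) \left(1 + 2 \left(-38\right)\right) = 240 + 7 \left(-38\right) \left(1 - 76\right) = 240 + 7 \left(-38\right) \left(-75\right) = 240 + 19950 = 20190$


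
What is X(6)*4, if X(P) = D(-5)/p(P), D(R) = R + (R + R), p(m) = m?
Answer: -10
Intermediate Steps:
D(R) = 3*R (D(R) = R + 2*R = 3*R)
X(P) = -15/P (X(P) = (3*(-5))/P = -15/P)
X(6)*4 = -15/6*4 = -15*⅙*4 = -5/2*4 = -10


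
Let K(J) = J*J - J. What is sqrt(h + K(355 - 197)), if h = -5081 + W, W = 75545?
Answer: sqrt(95270) ≈ 308.66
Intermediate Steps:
K(J) = J**2 - J
h = 70464 (h = -5081 + 75545 = 70464)
sqrt(h + K(355 - 197)) = sqrt(70464 + (355 - 197)*(-1 + (355 - 197))) = sqrt(70464 + 158*(-1 + 158)) = sqrt(70464 + 158*157) = sqrt(70464 + 24806) = sqrt(95270)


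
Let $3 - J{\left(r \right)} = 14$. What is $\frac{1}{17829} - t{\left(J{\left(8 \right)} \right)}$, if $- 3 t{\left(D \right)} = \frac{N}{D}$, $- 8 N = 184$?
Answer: $\frac{136700}{196119} \approx 0.69703$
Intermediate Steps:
$J{\left(r \right)} = -11$ ($J{\left(r \right)} = 3 - 14 = -11$)
$N = -23$ ($N = \left(- \frac{1}{8}\right) 184 = -23$)
$t{\left(D \right)} = \frac{23}{3 D}$ ($t{\left(D \right)} = - \frac{\left(-23\right) \frac{1}{D}}{3} = \frac{23}{3 D}$)
$\frac{1}{17829} - t{\left(J{\left(8 \right)} \right)} = \frac{1}{17829} - \frac{23}{3 \left(-11\right)} = \frac{1}{17829} - \frac{23}{3} \left(- \frac{1}{11}\right) = \frac{1}{17829} - - \frac{23}{33} = \frac{1}{17829} + \frac{23}{33} = \frac{136700}{196119}$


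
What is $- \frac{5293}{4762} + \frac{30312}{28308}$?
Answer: $- \frac{457375}{11233558} \approx -0.040715$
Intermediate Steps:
$- \frac{5293}{4762} + \frac{30312}{28308} = \left(-5293\right) \frac{1}{4762} + 30312 \cdot \frac{1}{28308} = - \frac{5293}{4762} + \frac{2526}{2359} = - \frac{457375}{11233558}$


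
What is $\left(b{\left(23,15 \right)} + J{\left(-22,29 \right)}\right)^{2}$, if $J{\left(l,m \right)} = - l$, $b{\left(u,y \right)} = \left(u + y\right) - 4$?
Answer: $3136$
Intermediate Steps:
$b{\left(u,y \right)} = -4 + u + y$
$\left(b{\left(23,15 \right)} + J{\left(-22,29 \right)}\right)^{2} = \left(\left(-4 + 23 + 15\right) - -22\right)^{2} = \left(34 + 22\right)^{2} = 56^{2} = 3136$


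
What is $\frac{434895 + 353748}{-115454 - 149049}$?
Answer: $- \frac{788643}{264503} \approx -2.9816$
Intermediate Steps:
$\frac{434895 + 353748}{-115454 - 149049} = \frac{788643}{-264503} = 788643 \left(- \frac{1}{264503}\right) = - \frac{788643}{264503}$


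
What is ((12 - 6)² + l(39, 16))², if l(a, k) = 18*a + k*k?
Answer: 988036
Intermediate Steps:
l(a, k) = k² + 18*a (l(a, k) = 18*a + k² = k² + 18*a)
((12 - 6)² + l(39, 16))² = ((12 - 6)² + (16² + 18*39))² = (6² + (256 + 702))² = (36 + 958)² = 994² = 988036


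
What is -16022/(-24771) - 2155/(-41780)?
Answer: 144556133/206986476 ≈ 0.69838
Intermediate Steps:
-16022/(-24771) - 2155/(-41780) = -16022*(-1/24771) - 2155*(-1/41780) = 16022/24771 + 431/8356 = 144556133/206986476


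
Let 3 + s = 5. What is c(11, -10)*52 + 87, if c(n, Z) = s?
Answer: 191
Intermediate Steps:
s = 2 (s = -3 + 5 = 2)
c(n, Z) = 2
c(11, -10)*52 + 87 = 2*52 + 87 = 104 + 87 = 191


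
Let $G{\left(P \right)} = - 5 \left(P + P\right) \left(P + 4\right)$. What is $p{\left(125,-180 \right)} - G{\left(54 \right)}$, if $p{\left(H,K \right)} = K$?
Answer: $31140$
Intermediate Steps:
$G{\left(P \right)} = - 10 P \left(4 + P\right)$ ($G{\left(P \right)} = - 5 \cdot 2 P \left(4 + P\right) = - 10 P \left(4 + P\right)$)
$p{\left(125,-180 \right)} - G{\left(54 \right)} = -180 - \left(-10\right) 54 \left(4 + 54\right) = -180 - \left(-10\right) 54 \cdot 58 = -180 - -31320 = -180 + 31320 = 31140$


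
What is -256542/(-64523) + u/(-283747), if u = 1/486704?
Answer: 35428655404802773/8910677911173424 ≈ 3.9760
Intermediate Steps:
u = 1/486704 ≈ 2.0546e-6
-256542/(-64523) + u/(-283747) = -256542/(-64523) + (1/486704)/(-283747) = -256542*(-1/64523) + (1/486704)*(-1/283747) = 256542/64523 - 1/138100799888 = 35428655404802773/8910677911173424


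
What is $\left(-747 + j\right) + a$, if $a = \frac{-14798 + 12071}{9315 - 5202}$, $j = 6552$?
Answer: $\frac{2652582}{457} \approx 5804.3$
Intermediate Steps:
$a = - \frac{303}{457}$ ($a = - \frac{2727}{4113} = \left(-2727\right) \frac{1}{4113} = - \frac{303}{457} \approx -0.66302$)
$\left(-747 + j\right) + a = \left(-747 + 6552\right) - \frac{303}{457} = 5805 - \frac{303}{457} = \frac{2652582}{457}$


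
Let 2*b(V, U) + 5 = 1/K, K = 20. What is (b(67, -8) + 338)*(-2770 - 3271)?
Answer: -81076261/40 ≈ -2.0269e+6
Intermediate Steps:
b(V, U) = -99/40 (b(V, U) = -5/2 + (½)/20 = -5/2 + (½)*(1/20) = -5/2 + 1/40 = -99/40)
(b(67, -8) + 338)*(-2770 - 3271) = (-99/40 + 338)*(-2770 - 3271) = (13421/40)*(-6041) = -81076261/40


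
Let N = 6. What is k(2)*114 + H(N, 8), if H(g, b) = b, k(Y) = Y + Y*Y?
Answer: 692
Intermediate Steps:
k(Y) = Y + Y**2
k(2)*114 + H(N, 8) = (2*(1 + 2))*114 + 8 = (2*3)*114 + 8 = 6*114 + 8 = 684 + 8 = 692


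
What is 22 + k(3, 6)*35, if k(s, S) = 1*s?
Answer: 127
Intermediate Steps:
k(s, S) = s
22 + k(3, 6)*35 = 22 + 3*35 = 22 + 105 = 127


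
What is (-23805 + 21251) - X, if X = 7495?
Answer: -10049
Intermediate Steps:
(-23805 + 21251) - X = (-23805 + 21251) - 1*7495 = -2554 - 7495 = -10049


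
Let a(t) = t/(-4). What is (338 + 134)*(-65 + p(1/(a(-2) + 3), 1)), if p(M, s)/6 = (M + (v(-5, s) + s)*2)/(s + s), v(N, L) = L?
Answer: -172280/7 ≈ -24611.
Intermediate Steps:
a(t) = -t/4 (a(t) = t*(-¼) = -t/4)
p(M, s) = 3*(M + 4*s)/s (p(M, s) = 6*((M + (s + s)*2)/(s + s)) = 6*((M + (2*s)*2)/((2*s))) = 6*((M + 4*s)*(1/(2*s))) = 6*((M + 4*s)/(2*s)) = 3*(M + 4*s)/s)
(338 + 134)*(-65 + p(1/(a(-2) + 3), 1)) = (338 + 134)*(-65 + (12 + 3/((-¼*(-2) + 3)*1))) = 472*(-65 + (12 + 3*1/(½ + 3))) = 472*(-65 + (12 + 3*1/(7/2))) = 472*(-65 + (12 + 3*(2/7)*1)) = 472*(-65 + (12 + 6/7)) = 472*(-65 + 90/7) = 472*(-365/7) = -172280/7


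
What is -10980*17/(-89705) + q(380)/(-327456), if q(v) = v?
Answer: 3054442453/1468722024 ≈ 2.0797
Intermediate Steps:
-10980*17/(-89705) + q(380)/(-327456) = -10980*17/(-89705) + 380/(-327456) = -186660*(-1/89705) + 380*(-1/327456) = 37332/17941 - 95/81864 = 3054442453/1468722024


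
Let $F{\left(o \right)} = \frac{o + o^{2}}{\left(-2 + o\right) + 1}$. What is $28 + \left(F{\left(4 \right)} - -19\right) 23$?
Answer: $\frac{1855}{3} \approx 618.33$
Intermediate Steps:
$F{\left(o \right)} = \frac{o + o^{2}}{-1 + o}$
$28 + \left(F{\left(4 \right)} - -19\right) 23 = 28 + \left(\frac{4 \left(1 + 4\right)}{-1 + 4} - -19\right) 23 = 28 + \left(4 \cdot \frac{1}{3} \cdot 5 + 19\right) 23 = 28 + \left(\frac{20}{3} + 19\right) 23 = 28 + \frac{77}{3} \cdot 23 = 28 + \frac{1771}{3} = \frac{1855}{3}$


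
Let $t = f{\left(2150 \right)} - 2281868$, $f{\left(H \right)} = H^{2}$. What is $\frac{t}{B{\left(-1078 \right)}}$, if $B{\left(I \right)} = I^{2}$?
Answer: $\frac{1706}{847} \approx 2.0142$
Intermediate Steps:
$t = 2340632$ ($t = 2150^{2} - 2281868 = 4622500 - 2281868 = 2340632$)
$\frac{t}{B{\left(-1078 \right)}} = \frac{2340632}{\left(-1078\right)^{2}} = \frac{2340632}{1162084} = 2340632 \cdot \frac{1}{1162084} = \frac{1706}{847}$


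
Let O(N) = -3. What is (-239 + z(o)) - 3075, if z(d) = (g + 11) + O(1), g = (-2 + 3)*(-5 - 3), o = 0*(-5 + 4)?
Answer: -3314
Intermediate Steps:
o = 0 (o = 0*(-1) = 0)
g = -8 (g = 1*(-8) = -8)
z(d) = 0 (z(d) = (-8 + 11) - 3 = 3 - 3 = 0)
(-239 + z(o)) - 3075 = (-239 + 0) - 3075 = -239 - 3075 = -3314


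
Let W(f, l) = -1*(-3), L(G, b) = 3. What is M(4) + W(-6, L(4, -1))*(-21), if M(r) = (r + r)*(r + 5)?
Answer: 9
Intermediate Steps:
M(r) = 2*r*(5 + r) (M(r) = (2*r)*(5 + r) = 2*r*(5 + r))
W(f, l) = 3
M(4) + W(-6, L(4, -1))*(-21) = 2*4*(5 + 4) + 3*(-21) = 2*4*9 - 63 = 72 - 63 = 9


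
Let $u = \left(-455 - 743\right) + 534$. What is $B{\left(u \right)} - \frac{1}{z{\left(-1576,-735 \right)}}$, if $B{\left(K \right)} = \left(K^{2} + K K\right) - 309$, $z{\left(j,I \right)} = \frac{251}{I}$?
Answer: $\frac{221252968}{251} \approx 8.8149 \cdot 10^{5}$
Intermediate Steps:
$u = -664$ ($u = -1198 + 534 = -664$)
$B{\left(K \right)} = -309 + 2 K^{2}$ ($B{\left(K \right)} = \left(K^{2} + K^{2}\right) - 309 = 2 K^{2} - 309 = -309 + 2 K^{2}$)
$B{\left(u \right)} - \frac{1}{z{\left(-1576,-735 \right)}} = \left(-309 + 2 \left(-664\right)^{2}\right) - \frac{1}{251 \frac{1}{-735}} = \left(-309 + 2 \cdot 440896\right) - \frac{1}{251 \left(- \frac{1}{735}\right)} = \left(-309 + 881792\right) - \frac{1}{- \frac{251}{735}} = 881483 - - \frac{735}{251} = 881483 + \frac{735}{251} = \frac{221252968}{251}$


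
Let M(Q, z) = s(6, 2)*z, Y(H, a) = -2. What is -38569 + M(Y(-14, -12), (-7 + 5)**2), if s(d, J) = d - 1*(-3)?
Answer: -38533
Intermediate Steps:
s(d, J) = 3 + d (s(d, J) = d + 3 = 3 + d)
M(Q, z) = 9*z (M(Q, z) = (3 + 6)*z = 9*z)
-38569 + M(Y(-14, -12), (-7 + 5)**2) = -38569 + 9*(-7 + 5)**2 = -38569 + 9*(-2)**2 = -38569 + 9*4 = -38569 + 36 = -38533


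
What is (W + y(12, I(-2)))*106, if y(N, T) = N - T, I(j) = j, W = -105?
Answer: -9646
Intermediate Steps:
(W + y(12, I(-2)))*106 = (-105 + (12 - 1*(-2)))*106 = (-105 + (12 + 2))*106 = (-105 + 14)*106 = -91*106 = -9646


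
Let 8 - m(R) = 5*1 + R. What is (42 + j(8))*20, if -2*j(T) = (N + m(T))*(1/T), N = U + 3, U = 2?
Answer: 840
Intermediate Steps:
N = 5 (N = 2 + 3 = 5)
m(R) = 3 - R (m(R) = 8 - (5*1 + R) = 8 - (5 + R) = 8 + (-5 - R) = 3 - R)
j(T) = -(8 - T)/(2*T) (j(T) = -(5 + (3 - T))*1/T/2 = -(8 - T)/(2*T))
(42 + j(8))*20 = (42 + (1/2)*(-8 + 8)/8)*20 = (42 + (1/2)*(1/8)*0)*20 = (42 + 0)*20 = 42*20 = 840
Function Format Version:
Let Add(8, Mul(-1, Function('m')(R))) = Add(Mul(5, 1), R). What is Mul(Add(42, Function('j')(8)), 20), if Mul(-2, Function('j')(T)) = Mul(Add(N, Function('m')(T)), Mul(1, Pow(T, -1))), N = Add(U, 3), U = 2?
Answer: 840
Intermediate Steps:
N = 5 (N = Add(2, 3) = 5)
Function('m')(R) = Add(3, Mul(-1, R)) (Function('m')(R) = Add(8, Mul(-1, Add(Mul(5, 1), R))) = Add(8, Mul(-1, Add(5, R))) = Add(8, Add(-5, Mul(-1, R))) = Add(3, Mul(-1, R)))
Function('j')(T) = Mul(Rational(-1, 2), Pow(T, -1), Add(8, Mul(-1, T))) (Function('j')(T) = Mul(Rational(-1, 2), Mul(Add(5, Add(3, Mul(-1, T))), Mul(1, Pow(T, -1)))) = Mul(Rational(-1, 2), Mul(Add(8, Mul(-1, T)), Pow(T, -1))) = Mul(Rational(-1, 2), Mul(Pow(T, -1), Add(8, Mul(-1, T)))) = Mul(Rational(-1, 2), Pow(T, -1), Add(8, Mul(-1, T))))
Mul(Add(42, Function('j')(8)), 20) = Mul(Add(42, Mul(Rational(1, 2), Pow(8, -1), Add(-8, 8))), 20) = Mul(Add(42, Mul(Rational(1, 2), Rational(1, 8), 0)), 20) = Mul(Add(42, 0), 20) = Mul(42, 20) = 840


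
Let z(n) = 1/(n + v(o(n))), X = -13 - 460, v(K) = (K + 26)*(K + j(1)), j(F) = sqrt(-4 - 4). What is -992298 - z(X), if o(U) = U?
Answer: -22081049839720643/22252438118 - 447*I*sqrt(2)/22252438118 ≈ -9.923e+5 - 2.8408e-8*I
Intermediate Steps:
j(F) = 2*I*sqrt(2) (j(F) = sqrt(-8) = 2*I*sqrt(2))
v(K) = (26 + K)*(K + 2*I*sqrt(2)) (v(K) = (K + 26)*(K + 2*I*sqrt(2)) = (26 + K)*(K + 2*I*sqrt(2)))
X = -473
z(n) = 1/(n**2 + 27*n + 52*I*sqrt(2) + 2*I*n*sqrt(2)) (z(n) = 1/(n + (n**2 + 26*n + 52*I*sqrt(2) + 2*I*n*sqrt(2))) = 1/(n**2 + 27*n + 52*I*sqrt(2) + 2*I*n*sqrt(2)))
-992298 - z(X) = -992298 - 1/((-473)**2 + 27*(-473) + 52*I*sqrt(2) + 2*I*(-473)*sqrt(2)) = -992298 - 1/(223729 - 12771 + 52*I*sqrt(2) - 946*I*sqrt(2)) = -992298 - 1/(210958 - 894*I*sqrt(2))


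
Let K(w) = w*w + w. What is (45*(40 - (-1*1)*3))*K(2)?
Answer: 11610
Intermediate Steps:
K(w) = w + w² (K(w) = w² + w = w + w²)
(45*(40 - (-1*1)*3))*K(2) = (45*(40 - (-1*1)*3))*(2*(1 + 2)) = (45*(40 - (-1)*3))*(2*3) = (45*(40 - 1*(-3)))*6 = (45*(40 + 3))*6 = (45*43)*6 = 1935*6 = 11610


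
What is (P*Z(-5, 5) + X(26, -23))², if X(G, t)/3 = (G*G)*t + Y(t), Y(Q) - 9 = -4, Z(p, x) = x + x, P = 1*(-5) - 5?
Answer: 2183599441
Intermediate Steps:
P = -10 (P = -5 - 5 = -10)
Z(p, x) = 2*x
Y(Q) = 5 (Y(Q) = 9 - 4 = 5)
X(G, t) = 15 + 3*t*G² (X(G, t) = 3*((G*G)*t + 5) = 3*(G²*t + 5) = 3*(t*G² + 5) = 3*(5 + t*G²) = 15 + 3*t*G²)
(P*Z(-5, 5) + X(26, -23))² = (-20*5 + (15 + 3*(-23)*26²))² = (-10*10 + (15 + 3*(-23)*676))² = (-100 + (15 - 46644))² = (-100 - 46629)² = (-46729)² = 2183599441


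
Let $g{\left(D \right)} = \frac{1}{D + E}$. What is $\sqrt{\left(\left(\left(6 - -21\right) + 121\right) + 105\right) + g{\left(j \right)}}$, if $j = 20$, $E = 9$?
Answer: $\frac{\sqrt{212802}}{29} \approx 15.907$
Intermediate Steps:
$g{\left(D \right)} = \frac{1}{9 + D}$ ($g{\left(D \right)} = \frac{1}{D + 9} = \frac{1}{9 + D}$)
$\sqrt{\left(\left(\left(6 - -21\right) + 121\right) + 105\right) + g{\left(j \right)}} = \sqrt{\left(\left(\left(6 - -21\right) + 121\right) + 105\right) + \frac{1}{9 + 20}} = \sqrt{\left(\left(\left(6 + 21\right) + 121\right) + 105\right) + \frac{1}{29}} = \sqrt{\left(\left(27 + 121\right) + 105\right) + \frac{1}{29}} = \sqrt{\left(148 + 105\right) + \frac{1}{29}} = \sqrt{253 + \frac{1}{29}} = \sqrt{\frac{7338}{29}} = \frac{\sqrt{212802}}{29}$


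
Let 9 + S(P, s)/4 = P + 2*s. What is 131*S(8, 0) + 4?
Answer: -520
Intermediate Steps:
S(P, s) = -36 + 4*P + 8*s (S(P, s) = -36 + 4*(P + 2*s) = -36 + (4*P + 8*s) = -36 + 4*P + 8*s)
131*S(8, 0) + 4 = 131*(-36 + 4*8 + 8*0) + 4 = 131*(-36 + 32 + 0) + 4 = 131*(-4) + 4 = -524 + 4 = -520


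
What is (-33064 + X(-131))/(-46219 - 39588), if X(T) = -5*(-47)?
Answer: 32829/85807 ≈ 0.38259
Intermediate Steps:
X(T) = 235
(-33064 + X(-131))/(-46219 - 39588) = (-33064 + 235)/(-46219 - 39588) = -32829/(-85807) = -32829*(-1/85807) = 32829/85807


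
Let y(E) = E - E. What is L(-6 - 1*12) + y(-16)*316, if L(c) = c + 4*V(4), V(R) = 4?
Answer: -2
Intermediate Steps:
y(E) = 0
L(c) = 16 + c (L(c) = c + 4*4 = c + 16 = 16 + c)
L(-6 - 1*12) + y(-16)*316 = (16 + (-6 - 1*12)) + 0*316 = (16 + (-6 - 12)) + 0 = (16 - 18) + 0 = -2 + 0 = -2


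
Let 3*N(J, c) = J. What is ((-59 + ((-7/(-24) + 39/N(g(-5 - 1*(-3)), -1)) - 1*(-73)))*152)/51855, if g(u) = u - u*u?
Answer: -475/31113 ≈ -0.015267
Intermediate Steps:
g(u) = u - u**2
N(J, c) = J/3
((-59 + ((-7/(-24) + 39/N(g(-5 - 1*(-3)), -1)) - 1*(-73)))*152)/51855 = ((-59 + ((-7/(-24) + 39/((((-5 - 1*(-3))*(1 - (-5 - 1*(-3))))/3))) - 1*(-73)))*152)/51855 = ((-59 + ((-7*(-1/24) + 39/((((-5 + 3)*(1 - (-5 + 3)))/3))) + 73))*152)*(1/51855) = ((-59 + ((7/24 + 39/(((-2*(1 - 1*(-2)))/3))) + 73))*152)*(1/51855) = ((-59 + ((7/24 + 39/(((-2*(1 + 2))/3))) + 73))*152)*(1/51855) = ((-59 + ((7/24 + 39/(((-2*3)/3))) + 73))*152)*(1/51855) = ((-59 + ((7/24 + 39/(((1/3)*(-6)))) + 73))*152)*(1/51855) = ((-59 + ((7/24 + 39/(-2)) + 73))*152)*(1/51855) = ((-59 + ((7/24 + 39*(-1/2)) + 73))*152)*(1/51855) = ((-59 + ((7/24 - 39/2) + 73))*152)*(1/51855) = ((-59 + (-461/24 + 73))*152)*(1/51855) = ((-59 + 1291/24)*152)*(1/51855) = -125/24*152*(1/51855) = -2375/3*1/51855 = -475/31113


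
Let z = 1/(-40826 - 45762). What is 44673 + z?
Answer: 3868145723/86588 ≈ 44673.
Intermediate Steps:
z = -1/86588 (z = 1/(-86588) = -1/86588 ≈ -1.1549e-5)
44673 + z = 44673 - 1/86588 = 3868145723/86588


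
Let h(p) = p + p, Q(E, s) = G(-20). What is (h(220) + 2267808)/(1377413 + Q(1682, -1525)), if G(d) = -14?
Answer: 61304/37227 ≈ 1.6468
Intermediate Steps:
Q(E, s) = -14
h(p) = 2*p
(h(220) + 2267808)/(1377413 + Q(1682, -1525)) = (2*220 + 2267808)/(1377413 - 14) = (440 + 2267808)/1377399 = 2268248*(1/1377399) = 61304/37227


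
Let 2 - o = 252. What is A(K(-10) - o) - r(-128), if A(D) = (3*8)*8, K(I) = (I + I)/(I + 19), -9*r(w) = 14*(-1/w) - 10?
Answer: 36653/192 ≈ 190.90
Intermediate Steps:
o = -250 (o = 2 - 1*252 = 2 - 252 = -250)
r(w) = 10/9 + 14/(9*w) (r(w) = -(14*(-1/w) - 10)/9 = -(-14/w - 10)/9 = -(-10 - 14/w)/9 = 10/9 + 14/(9*w))
K(I) = 2*I/(19 + I) (K(I) = (2*I)/(19 + I) = 2*I/(19 + I))
A(D) = 192 (A(D) = 24*8 = 192)
A(K(-10) - o) - r(-128) = 192 - 2*(7 + 5*(-128))/(9*(-128)) = 192 - 2*(-1)*(7 - 640)/(9*128) = 192 - 2*(-1)*(-633)/(9*128) = 192 - 1*211/192 = 192 - 211/192 = 36653/192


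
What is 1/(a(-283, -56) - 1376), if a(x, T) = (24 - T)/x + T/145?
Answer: -41035/56491608 ≈ -0.00072639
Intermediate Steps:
a(x, T) = T/145 + (24 - T)/x (a(x, T) = (24 - T)/x + T*(1/145) = (24 - T)/x + T/145 = T/145 + (24 - T)/x)
1/(a(-283, -56) - 1376) = 1/((24 - 1*(-56) + (1/145)*(-56)*(-283))/(-283) - 1376) = 1/(-(24 + 56 + 15848/145)/283 - 1376) = 1/(-1/283*27448/145 - 1376) = 1/(-27448/41035 - 1376) = 1/(-56491608/41035) = -41035/56491608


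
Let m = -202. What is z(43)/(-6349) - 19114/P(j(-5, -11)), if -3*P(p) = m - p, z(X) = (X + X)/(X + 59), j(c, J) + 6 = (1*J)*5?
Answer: -6189096107/15218553 ≈ -406.68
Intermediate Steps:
j(c, J) = -6 + 5*J (j(c, J) = -6 + (1*J)*5 = -6 + J*5 = -6 + 5*J)
z(X) = 2*X/(59 + X) (z(X) = (2*X)/(59 + X) = 2*X/(59 + X))
P(p) = 202/3 + p/3 (P(p) = -(-202 - p)/3 = 202/3 + p/3)
z(43)/(-6349) - 19114/P(j(-5, -11)) = (2*43/(59 + 43))/(-6349) - 19114/(202/3 + (-6 + 5*(-11))/3) = (2*43/102)*(-1/6349) - 19114/(202/3 + (-6 - 55)/3) = (2*43*(1/102))*(-1/6349) - 19114/(202/3 + (⅓)*(-61)) = (43/51)*(-1/6349) - 19114/(202/3 - 61/3) = -43/323799 - 19114/47 = -6189096107/15218553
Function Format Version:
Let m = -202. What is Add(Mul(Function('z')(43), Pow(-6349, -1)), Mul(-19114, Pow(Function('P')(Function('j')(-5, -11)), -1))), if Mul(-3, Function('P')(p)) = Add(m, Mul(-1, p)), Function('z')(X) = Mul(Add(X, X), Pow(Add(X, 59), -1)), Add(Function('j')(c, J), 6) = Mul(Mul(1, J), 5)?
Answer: Rational(-6189096107, 15218553) ≈ -406.68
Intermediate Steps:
Function('j')(c, J) = Add(-6, Mul(5, J)) (Function('j')(c, J) = Add(-6, Mul(Mul(1, J), 5)) = Add(-6, Mul(J, 5)) = Add(-6, Mul(5, J)))
Function('z')(X) = Mul(2, X, Pow(Add(59, X), -1)) (Function('z')(X) = Mul(Mul(2, X), Pow(Add(59, X), -1)) = Mul(2, X, Pow(Add(59, X), -1)))
Function('P')(p) = Add(Rational(202, 3), Mul(Rational(1, 3), p)) (Function('P')(p) = Mul(Rational(-1, 3), Add(-202, Mul(-1, p))) = Add(Rational(202, 3), Mul(Rational(1, 3), p)))
Add(Mul(Function('z')(43), Pow(-6349, -1)), Mul(-19114, Pow(Function('P')(Function('j')(-5, -11)), -1))) = Add(Mul(Mul(2, 43, Pow(Add(59, 43), -1)), Pow(-6349, -1)), Mul(-19114, Pow(Add(Rational(202, 3), Mul(Rational(1, 3), Add(-6, Mul(5, -11)))), -1))) = Add(Mul(Mul(2, 43, Pow(102, -1)), Rational(-1, 6349)), Mul(-19114, Pow(Add(Rational(202, 3), Mul(Rational(1, 3), Add(-6, -55))), -1))) = Add(Mul(Mul(2, 43, Rational(1, 102)), Rational(-1, 6349)), Mul(-19114, Pow(Add(Rational(202, 3), Mul(Rational(1, 3), -61)), -1))) = Add(Mul(Rational(43, 51), Rational(-1, 6349)), Mul(-19114, Pow(Add(Rational(202, 3), Rational(-61, 3)), -1))) = Add(Rational(-43, 323799), Mul(-19114, Pow(47, -1))) = Add(Rational(-43, 323799), Mul(-19114, Rational(1, 47))) = Add(Rational(-43, 323799), Rational(-19114, 47)) = Rational(-6189096107, 15218553)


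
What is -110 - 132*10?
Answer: -1430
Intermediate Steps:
-110 - 132*10 = -110 - 11*120 = -110 - 1320 = -1430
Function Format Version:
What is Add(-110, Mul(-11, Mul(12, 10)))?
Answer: -1430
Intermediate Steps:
Add(-110, Mul(-11, Mul(12, 10))) = Add(-110, Mul(-11, 120)) = Add(-110, -1320) = -1430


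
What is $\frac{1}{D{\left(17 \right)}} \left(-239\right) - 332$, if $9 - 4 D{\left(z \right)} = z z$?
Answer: $- \frac{23001}{70} \approx -328.59$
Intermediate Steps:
$D{\left(z \right)} = \frac{9}{4} - \frac{z^{2}}{4}$ ($D{\left(z \right)} = \frac{9}{4} - \frac{z z}{4} = \frac{9}{4} - \frac{z^{2}}{4}$)
$\frac{1}{D{\left(17 \right)}} \left(-239\right) - 332 = \frac{1}{\frac{9}{4} - \frac{17^{2}}{4}} \left(-239\right) - 332 = \frac{1}{\frac{9}{4} - \frac{289}{4}} \left(-239\right) - 332 = \frac{1}{-70} \left(-239\right) - 332 = \left(- \frac{1}{70}\right) \left(-239\right) - 332 = \frac{239}{70} - 332 = - \frac{23001}{70}$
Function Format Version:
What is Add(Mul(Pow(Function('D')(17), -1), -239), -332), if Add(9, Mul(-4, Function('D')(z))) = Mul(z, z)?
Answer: Rational(-23001, 70) ≈ -328.59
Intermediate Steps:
Function('D')(z) = Add(Rational(9, 4), Mul(Rational(-1, 4), Pow(z, 2))) (Function('D')(z) = Add(Rational(9, 4), Mul(Rational(-1, 4), Mul(z, z))) = Add(Rational(9, 4), Mul(Rational(-1, 4), Pow(z, 2))))
Add(Mul(Pow(Function('D')(17), -1), -239), -332) = Add(Mul(Pow(Add(Rational(9, 4), Mul(Rational(-1, 4), Pow(17, 2))), -1), -239), -332) = Add(Mul(Pow(Add(Rational(9, 4), Mul(Rational(-1, 4), 289)), -1), -239), -332) = Add(Mul(Pow(Add(Rational(9, 4), Rational(-289, 4)), -1), -239), -332) = Add(Mul(Pow(-70, -1), -239), -332) = Add(Mul(Rational(-1, 70), -239), -332) = Add(Rational(239, 70), -332) = Rational(-23001, 70)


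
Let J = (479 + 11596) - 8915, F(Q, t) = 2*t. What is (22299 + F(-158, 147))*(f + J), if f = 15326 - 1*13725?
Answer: 107565273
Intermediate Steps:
f = 1601 (f = 15326 - 13725 = 1601)
J = 3160 (J = 12075 - 8915 = 3160)
(22299 + F(-158, 147))*(f + J) = (22299 + 2*147)*(1601 + 3160) = (22299 + 294)*4761 = 22593*4761 = 107565273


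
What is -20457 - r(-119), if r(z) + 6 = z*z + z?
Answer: -34493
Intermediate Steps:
r(z) = -6 + z + z**2 (r(z) = -6 + (z*z + z) = -6 + (z**2 + z) = -6 + (z + z**2) = -6 + z + z**2)
-20457 - r(-119) = -20457 - (-6 - 119 + (-119)**2) = -20457 - (-6 - 119 + 14161) = -20457 - 1*14036 = -20457 - 14036 = -34493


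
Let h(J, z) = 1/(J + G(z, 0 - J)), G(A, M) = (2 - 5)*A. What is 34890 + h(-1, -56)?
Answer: 5826631/167 ≈ 34890.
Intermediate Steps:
G(A, M) = -3*A
h(J, z) = 1/(J - 3*z)
34890 + h(-1, -56) = 34890 + 1/(-1 - 3*(-56)) = 34890 + 1/(-1 + 168) = 34890 + 1/167 = 5826631/167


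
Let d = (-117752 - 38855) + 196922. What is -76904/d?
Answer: -76904/40315 ≈ -1.9076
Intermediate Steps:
d = 40315 (d = -156607 + 196922 = 40315)
-76904/d = -76904/40315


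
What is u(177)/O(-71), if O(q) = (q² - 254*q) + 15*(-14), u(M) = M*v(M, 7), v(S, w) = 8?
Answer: 1416/22865 ≈ 0.061929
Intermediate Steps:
u(M) = 8*M (u(M) = M*8 = 8*M)
O(q) = -210 + q² - 254*q (O(q) = (q² - 254*q) - 210 = -210 + q² - 254*q)
u(177)/O(-71) = (8*177)/(-210 + (-71)² - 254*(-71)) = 1416/(-210 + 5041 + 18034) = 1416/22865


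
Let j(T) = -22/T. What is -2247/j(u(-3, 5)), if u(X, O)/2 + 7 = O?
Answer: -4494/11 ≈ -408.55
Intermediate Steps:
u(X, O) = -14 + 2*O
-2247/j(u(-3, 5)) = -2247/((-22/(-14 + 2*5))) = -2247/((-22/(-14 + 10))) = -2247/((-22/(-4))) = -2247/((-22*(-1/4))) = -2247/11/2 = -2247*2/11 = -4494/11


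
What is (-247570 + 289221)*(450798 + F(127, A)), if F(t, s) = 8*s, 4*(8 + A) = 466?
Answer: 18812340566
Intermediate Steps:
A = 217/2 (A = -8 + (¼)*466 = -8 + 233/2 = 217/2 ≈ 108.50)
(-247570 + 289221)*(450798 + F(127, A)) = (-247570 + 289221)*(450798 + 8*(217/2)) = 41651*(450798 + 868) = 41651*451666 = 18812340566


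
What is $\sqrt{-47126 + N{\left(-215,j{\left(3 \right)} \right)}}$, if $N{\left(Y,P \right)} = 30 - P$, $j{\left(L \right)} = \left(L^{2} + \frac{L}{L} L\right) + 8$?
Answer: $2 i \sqrt{11779} \approx 217.06 i$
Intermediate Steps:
$j{\left(L \right)} = 8 + L + L^{2}$ ($j{\left(L \right)} = \left(L^{2} + 1 L\right) + 8 = \left(L^{2} + L\right) + 8 = \left(L + L^{2}\right) + 8 = 8 + L + L^{2}$)
$\sqrt{-47126 + N{\left(-215,j{\left(3 \right)} \right)}} = \sqrt{-47126 + \left(30 - \left(8 + 3 + 3^{2}\right)\right)} = \sqrt{-47126 + \left(30 - \left(8 + 3 + 9\right)\right)} = \sqrt{-47126 + \left(30 - 20\right)} = \sqrt{-47126 + 10} = \sqrt{-47116} = 2 i \sqrt{11779}$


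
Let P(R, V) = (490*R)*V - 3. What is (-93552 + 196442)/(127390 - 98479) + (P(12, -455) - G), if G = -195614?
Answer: -71693076889/28911 ≈ -2.4798e+6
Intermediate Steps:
P(R, V) = -3 + 490*R*V (P(R, V) = 490*R*V - 3 = -3 + 490*R*V)
(-93552 + 196442)/(127390 - 98479) + (P(12, -455) - G) = (-93552 + 196442)/(127390 - 98479) + ((-3 + 490*12*(-455)) - 1*(-195614)) = 102890/28911 + ((-3 - 2675400) + 195614) = 102890*(1/28911) + (-2675403 + 195614) = 102890/28911 - 2479789 = -71693076889/28911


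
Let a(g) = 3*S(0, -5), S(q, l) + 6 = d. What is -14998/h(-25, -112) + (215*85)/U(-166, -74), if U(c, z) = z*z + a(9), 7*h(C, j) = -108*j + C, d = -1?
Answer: -70420221/13169461 ≈ -5.3472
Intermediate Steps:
S(q, l) = -7 (S(q, l) = -6 - 1 = -7)
a(g) = -21 (a(g) = 3*(-7) = -21)
h(C, j) = -108*j/7 + C/7 (h(C, j) = (-108*j + C)/7 = (C - 108*j)/7 = -108*j/7 + C/7)
U(c, z) = -21 + z² (U(c, z) = z*z - 21 = z² - 21 = -21 + z²)
-14998/h(-25, -112) + (215*85)/U(-166, -74) = -14998/(-108/7*(-112) + (⅐)*(-25)) + (215*85)/(-21 + (-74)²) = -14998/(1728 - 25/7) + 18275/(-21 + 5476) = -14998/12071/7 + 18275/5455 = -14998*7/12071 + 18275*(1/5455) = -104986/12071 + 3655/1091 = -70420221/13169461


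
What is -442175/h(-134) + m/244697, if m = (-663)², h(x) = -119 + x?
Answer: 4709135084/2691667 ≈ 1749.5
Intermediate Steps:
m = 439569
-442175/h(-134) + m/244697 = -442175/(-119 - 134) + 439569/244697 = -442175/(-253) + 439569*(1/244697) = -442175*(-1/253) + 439569/244697 = 19225/11 + 439569/244697 = 4709135084/2691667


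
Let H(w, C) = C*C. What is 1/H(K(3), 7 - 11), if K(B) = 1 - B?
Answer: 1/16 ≈ 0.062500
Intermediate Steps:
H(w, C) = C²
1/H(K(3), 7 - 11) = 1/((7 - 11)²) = 1/((-4)²) = 1/16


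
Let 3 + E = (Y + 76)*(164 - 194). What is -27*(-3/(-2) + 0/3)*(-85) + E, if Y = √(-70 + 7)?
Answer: 2319/2 - 90*I*√7 ≈ 1159.5 - 238.12*I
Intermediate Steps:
Y = 3*I*√7 (Y = √(-63) = 3*I*√7 ≈ 7.9373*I)
E = -2283 - 90*I*√7 (E = -3 + (3*I*√7 + 76)*(164 - 194) = -3 + (76 + 3*I*√7)*(-30) = -3 + (-2280 - 90*I*√7) = -2283 - 90*I*√7 ≈ -2283.0 - 238.12*I)
-27*(-3/(-2) + 0/3)*(-85) + E = -27*(-3/(-2) + 0/3)*(-85) + (-2283 - 90*I*√7) = -27*(-3*(-½) + 0*(⅓))*(-85) + (-2283 - 90*I*√7) = -27*(3/2 + 0)*(-85) + (-2283 - 90*I*√7) = -81*(-85)/2 + (-2283 - 90*I*√7) = -27*(-255/2) + (-2283 - 90*I*√7) = 6885/2 + (-2283 - 90*I*√7) = 2319/2 - 90*I*√7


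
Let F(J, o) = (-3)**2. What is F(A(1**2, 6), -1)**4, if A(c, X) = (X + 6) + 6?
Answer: 6561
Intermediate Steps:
A(c, X) = 12 + X (A(c, X) = (6 + X) + 6 = 12 + X)
F(J, o) = 9
F(A(1**2, 6), -1)**4 = 9**4 = 6561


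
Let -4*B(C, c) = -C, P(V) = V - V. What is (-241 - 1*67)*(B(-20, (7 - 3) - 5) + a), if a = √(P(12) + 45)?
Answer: 1540 - 924*√5 ≈ -526.13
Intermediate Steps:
P(V) = 0
B(C, c) = C/4 (B(C, c) = -(-1)*C/4 = C/4)
a = 3*√5 (a = √(0 + 45) = √45 = 3*√5 ≈ 6.7082)
(-241 - 1*67)*(B(-20, (7 - 3) - 5) + a) = (-241 - 1*67)*((¼)*(-20) + 3*√5) = (-241 - 67)*(-5 + 3*√5) = -308*(-5 + 3*√5) = 1540 - 924*√5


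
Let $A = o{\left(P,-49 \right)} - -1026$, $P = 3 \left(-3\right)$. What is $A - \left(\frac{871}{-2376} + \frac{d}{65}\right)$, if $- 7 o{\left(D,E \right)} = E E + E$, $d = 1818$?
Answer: $\frac{102300647}{154440} \approx 662.4$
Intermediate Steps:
$P = -9$
$o{\left(D,E \right)} = - \frac{E}{7} - \frac{E^{2}}{7}$ ($o{\left(D,E \right)} = - \frac{E E + E}{7} = - \frac{E^{2} + E}{7} = - \frac{E + E^{2}}{7} = - \frac{E}{7} - \frac{E^{2}}{7}$)
$A = 690$ ($A = \left(- \frac{1}{7}\right) \left(-49\right) \left(1 - 49\right) - -1026 = \left(- \frac{1}{7}\right) \left(-49\right) \left(-48\right) + 1026 = -336 + 1026 = 690$)
$A - \left(\frac{871}{-2376} + \frac{d}{65}\right) = 690 - \left(\frac{871}{-2376} + \frac{1818}{65}\right) = 690 - \left(871 \left(- \frac{1}{2376}\right) + 1818 \cdot \frac{1}{65}\right) = 690 - \left(- \frac{871}{2376} + \frac{1818}{65}\right) = 690 - \frac{4262953}{154440} = \frac{102300647}{154440}$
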